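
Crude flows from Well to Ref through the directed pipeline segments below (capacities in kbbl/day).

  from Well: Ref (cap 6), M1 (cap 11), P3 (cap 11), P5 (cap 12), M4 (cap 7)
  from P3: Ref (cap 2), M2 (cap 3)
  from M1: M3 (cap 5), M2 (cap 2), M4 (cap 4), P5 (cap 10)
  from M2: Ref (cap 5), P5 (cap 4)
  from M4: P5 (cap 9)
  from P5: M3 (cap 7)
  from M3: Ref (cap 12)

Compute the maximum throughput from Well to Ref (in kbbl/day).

25

Augment Well→Ref: bottleneck 6, flow now 6.
Augment Well→P3→Ref: bottleneck 2, flow now 8.
Augment Well→P3→M2→Ref: bottleneck 3, flow now 11.
Augment Well→M1→M2→Ref: bottleneck 2, flow now 13.
Augment Well→M1→M3→Ref: bottleneck 5, flow now 18.
Augment Well→P5→M3→Ref: bottleneck 7, flow now 25.
No augmenting path remains; maximum flow = 25.
In the residual graph, reachable from Well: {Well, P3, M1, M4, P5}.
Min-cut edges: Well→Ref (6), P3→M2 (3), P3→Ref (2), M1→M2 (2), M1→M3 (5), P5→M3 (7); capacity 6 + 3 + 2 + 2 + 5 + 7 = 25.
This cut is saturated, so no flow can exceed 25.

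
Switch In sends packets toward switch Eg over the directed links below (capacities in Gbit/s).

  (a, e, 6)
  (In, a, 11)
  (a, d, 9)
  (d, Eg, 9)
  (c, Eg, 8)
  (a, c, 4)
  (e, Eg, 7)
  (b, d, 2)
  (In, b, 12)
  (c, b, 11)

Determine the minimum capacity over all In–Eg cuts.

Augment In→a→c→Eg: bottleneck 4, flow now 4.
Augment In→a→d→Eg: bottleneck 7, flow now 11.
Augment In→b→d→Eg: bottleneck 2, flow now 13.
No augmenting path remains; maximum flow = 13.
By max-flow min-cut, the minimum cut capacity equals the max flow.
In the residual graph, reachable from In: {In, b}.
Min-cut edges: In→a (11), b→d (2); capacity 11 + 2 = 13.

13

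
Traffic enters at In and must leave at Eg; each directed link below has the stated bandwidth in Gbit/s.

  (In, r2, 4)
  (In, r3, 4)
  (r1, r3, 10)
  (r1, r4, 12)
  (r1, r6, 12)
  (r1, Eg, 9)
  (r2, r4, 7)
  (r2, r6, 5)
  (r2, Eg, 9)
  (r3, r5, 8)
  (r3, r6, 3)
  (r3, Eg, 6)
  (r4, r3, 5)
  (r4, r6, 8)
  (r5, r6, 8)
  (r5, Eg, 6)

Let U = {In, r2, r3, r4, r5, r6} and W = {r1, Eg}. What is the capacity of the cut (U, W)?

Edges leaving {In, r2, r3, r4, r5, r6}: r2→Eg (9), r3→Eg (6), r5→Eg (6).
Cut capacity = 9 + 6 + 6 = 21.

21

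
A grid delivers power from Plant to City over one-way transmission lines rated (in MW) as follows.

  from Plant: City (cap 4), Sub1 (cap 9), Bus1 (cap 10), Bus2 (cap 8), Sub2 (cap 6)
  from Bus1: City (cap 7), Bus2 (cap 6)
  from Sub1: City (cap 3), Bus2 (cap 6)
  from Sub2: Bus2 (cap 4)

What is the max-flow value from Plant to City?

14

Augment Plant→City: bottleneck 4, flow now 4.
Augment Plant→Bus1→City: bottleneck 7, flow now 11.
Augment Plant→Sub1→City: bottleneck 3, flow now 14.
No augmenting path remains; maximum flow = 14.
In the residual graph, reachable from Plant: {Plant, Bus1, Sub1, Sub2, Bus2}.
Min-cut edges: Plant→City (4), Bus1→City (7), Sub1→City (3); capacity 4 + 7 + 3 = 14.
This cut is saturated, so no flow can exceed 14.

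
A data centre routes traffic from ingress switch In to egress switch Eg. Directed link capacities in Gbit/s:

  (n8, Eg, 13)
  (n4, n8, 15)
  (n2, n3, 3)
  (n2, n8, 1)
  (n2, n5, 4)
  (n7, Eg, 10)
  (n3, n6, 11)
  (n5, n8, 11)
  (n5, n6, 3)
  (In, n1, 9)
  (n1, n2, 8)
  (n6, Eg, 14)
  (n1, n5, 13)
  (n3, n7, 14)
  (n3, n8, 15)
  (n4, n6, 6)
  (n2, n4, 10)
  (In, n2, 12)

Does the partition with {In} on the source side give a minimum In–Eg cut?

Yes — it is a minimum cut (capacity 21).

Given cut capacity: 9 + 12 = 21.
Augment In→n2→n8→Eg: bottleneck 1, flow now 1.
Augment In→n1→n5→n6→Eg: bottleneck 3, flow now 4.
Augment In→n1→n5→n8→Eg: bottleneck 6, flow now 10.
Augment In→n2→n3→n6→Eg: bottleneck 3, flow now 13.
Augment In→n2→n4→n6→Eg: bottleneck 6, flow now 19.
Augment In→n2→n4→n8→Eg: bottleneck 2, flow now 21.
No augmenting path remains; maximum flow = 21.
Cut capacity 21 equals the max flow, so it is a minimum cut.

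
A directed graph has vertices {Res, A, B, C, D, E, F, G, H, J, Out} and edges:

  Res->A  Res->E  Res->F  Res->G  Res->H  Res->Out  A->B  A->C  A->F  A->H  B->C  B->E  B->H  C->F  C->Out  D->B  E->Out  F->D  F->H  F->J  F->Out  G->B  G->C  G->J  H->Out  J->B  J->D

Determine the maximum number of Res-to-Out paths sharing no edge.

Assign every edge capacity 1; by Menger, the answer equals the max flow.
Path Res→Out (+1); total 1.
Path Res→E→Out (+1); total 2.
Path Res→F→Out (+1); total 3.
Path Res→H→Out (+1); total 4.
Path Res→A→C→Out (+1); total 5.
No residual Res→Out path; max flow = 5.
Certifying cut of size 5: {C→Out, E→Out, F→Out, H→Out, Res→Out}.

5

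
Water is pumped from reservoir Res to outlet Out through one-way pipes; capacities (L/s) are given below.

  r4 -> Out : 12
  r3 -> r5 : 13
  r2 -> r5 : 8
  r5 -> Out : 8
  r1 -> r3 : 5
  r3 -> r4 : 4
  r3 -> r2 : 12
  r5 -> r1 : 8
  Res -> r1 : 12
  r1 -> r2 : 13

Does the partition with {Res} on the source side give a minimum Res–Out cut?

Yes — it is a minimum cut (capacity 12).

Given cut capacity: 12 = 12.
Augment Res→r1→r2→r5→Out: bottleneck 8, flow now 8.
Augment Res→r1→r3→r4→Out: bottleneck 4, flow now 12.
No augmenting path remains; maximum flow = 12.
Cut capacity 12 equals the max flow, so it is a minimum cut.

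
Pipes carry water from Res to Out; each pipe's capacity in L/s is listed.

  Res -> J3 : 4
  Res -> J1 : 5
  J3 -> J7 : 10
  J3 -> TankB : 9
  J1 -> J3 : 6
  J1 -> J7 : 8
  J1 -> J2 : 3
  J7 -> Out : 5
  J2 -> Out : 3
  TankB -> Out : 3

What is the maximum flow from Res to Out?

Augment Res→J3→J7→Out: bottleneck 4, flow now 4.
Augment Res→J1→J7→Out: bottleneck 1, flow now 5.
Augment Res→J1→J2→Out: bottleneck 3, flow now 8.
Augment Res→J1→J3→TankB→Out: bottleneck 1, flow now 9.
No augmenting path remains; maximum flow = 9.
In the residual graph, reachable from Res: {Res}.
Min-cut edges: Res→J3 (4), Res→J1 (5); capacity 4 + 5 = 9.
This cut is saturated, so no flow can exceed 9.

9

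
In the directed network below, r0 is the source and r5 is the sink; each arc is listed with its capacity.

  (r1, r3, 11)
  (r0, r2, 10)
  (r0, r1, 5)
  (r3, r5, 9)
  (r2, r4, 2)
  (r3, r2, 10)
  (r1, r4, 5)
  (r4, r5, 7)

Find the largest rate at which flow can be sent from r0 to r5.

7

Augment r0→r1→r3→r5: bottleneck 5, flow now 5.
Augment r0→r2→r4→r5: bottleneck 2, flow now 7.
No augmenting path remains; maximum flow = 7.
In the residual graph, reachable from r0: {r0, r2}.
Min-cut edges: r0→r1 (5), r2→r4 (2); capacity 5 + 2 = 7.
This cut is saturated, so no flow can exceed 7.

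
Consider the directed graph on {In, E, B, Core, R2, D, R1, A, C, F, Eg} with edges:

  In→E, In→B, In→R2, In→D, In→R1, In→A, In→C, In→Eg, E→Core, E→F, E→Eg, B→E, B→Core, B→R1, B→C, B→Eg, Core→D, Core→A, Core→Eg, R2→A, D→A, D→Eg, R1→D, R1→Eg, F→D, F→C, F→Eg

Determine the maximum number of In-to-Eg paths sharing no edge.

Assign every edge capacity 1; by Menger, the answer equals the max flow.
Path In→Eg (+1); total 1.
Path In→E→Eg (+1); total 2.
Path In→B→Eg (+1); total 3.
Path In→D→Eg (+1); total 4.
Path In→R1→Eg (+1); total 5.
No residual In→Eg path; max flow = 5.
Certifying cut of size 5: {In→B, In→D, In→E, In→Eg, In→R1}.

5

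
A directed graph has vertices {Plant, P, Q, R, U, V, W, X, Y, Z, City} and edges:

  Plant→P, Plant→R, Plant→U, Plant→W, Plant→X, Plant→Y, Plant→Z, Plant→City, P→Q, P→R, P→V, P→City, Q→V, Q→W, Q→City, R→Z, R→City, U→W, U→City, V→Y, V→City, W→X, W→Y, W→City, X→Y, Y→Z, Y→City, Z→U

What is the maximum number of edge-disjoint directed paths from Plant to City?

Assign every edge capacity 1; by Menger, the answer equals the max flow.
Path Plant→City (+1); total 1.
Path Plant→P→City (+1); total 2.
Path Plant→R→City (+1); total 3.
Path Plant→U→City (+1); total 4.
Path Plant→W→City (+1); total 5.
Path Plant→Y→City (+1); total 6.
No residual Plant→City path; max flow = 6.
Certifying cut of size 6: {Plant→City, Plant→P, Plant→R, U→City, W→City, Y→City}.

6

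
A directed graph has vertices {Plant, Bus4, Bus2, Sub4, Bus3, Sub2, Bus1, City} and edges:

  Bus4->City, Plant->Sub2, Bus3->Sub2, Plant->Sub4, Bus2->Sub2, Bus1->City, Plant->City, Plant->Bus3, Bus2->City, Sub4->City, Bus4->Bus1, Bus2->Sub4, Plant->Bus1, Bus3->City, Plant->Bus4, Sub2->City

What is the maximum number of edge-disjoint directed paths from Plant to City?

Assign every edge capacity 1; by Menger, the answer equals the max flow.
Path Plant→City (+1); total 1.
Path Plant→Bus4→City (+1); total 2.
Path Plant→Sub4→City (+1); total 3.
Path Plant→Bus3→City (+1); total 4.
Path Plant→Sub2→City (+1); total 5.
Path Plant→Bus1→City (+1); total 6.
No residual Plant→City path; max flow = 6.
Certifying cut of size 6: {Plant→Bus1, Plant→Bus3, Plant→Bus4, Plant→City, Plant→Sub2, Plant→Sub4}.

6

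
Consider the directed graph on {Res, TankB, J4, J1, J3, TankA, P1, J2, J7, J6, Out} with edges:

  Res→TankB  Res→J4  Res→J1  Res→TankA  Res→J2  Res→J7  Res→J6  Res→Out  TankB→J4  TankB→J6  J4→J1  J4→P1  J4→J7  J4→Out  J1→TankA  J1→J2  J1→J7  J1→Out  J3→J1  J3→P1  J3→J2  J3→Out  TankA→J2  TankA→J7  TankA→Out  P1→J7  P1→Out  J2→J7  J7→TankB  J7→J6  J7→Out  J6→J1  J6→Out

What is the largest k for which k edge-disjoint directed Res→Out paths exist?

Assign every edge capacity 1; by Menger, the answer equals the max flow.
Path Res→Out (+1); total 1.
Path Res→J4→Out (+1); total 2.
Path Res→J1→Out (+1); total 3.
Path Res→TankA→Out (+1); total 4.
Path Res→J7→Out (+1); total 5.
Path Res→J6→Out (+1); total 6.
Path Res→TankB→J4→P1→Out (+1); total 7.
No residual Res→Out path; max flow = 7.
Certifying cut of size 7: {J1→Out, J6→Out, J7→Out, Res→J4, Res→Out, TankA→Out, TankB→J4}.

7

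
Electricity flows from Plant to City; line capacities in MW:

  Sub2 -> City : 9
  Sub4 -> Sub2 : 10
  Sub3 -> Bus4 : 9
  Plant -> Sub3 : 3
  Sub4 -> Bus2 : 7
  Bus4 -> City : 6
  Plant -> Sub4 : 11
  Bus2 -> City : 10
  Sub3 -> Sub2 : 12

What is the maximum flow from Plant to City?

Augment Plant→Sub4→Sub2→City: bottleneck 9, flow now 9.
Augment Plant→Sub4→Bus2→City: bottleneck 2, flow now 11.
Augment Plant→Sub3→Bus4→City: bottleneck 3, flow now 14.
No augmenting path remains; maximum flow = 14.
In the residual graph, reachable from Plant: {Plant}.
Min-cut edges: Plant→Sub4 (11), Plant→Sub3 (3); capacity 11 + 3 = 14.
This cut is saturated, so no flow can exceed 14.

14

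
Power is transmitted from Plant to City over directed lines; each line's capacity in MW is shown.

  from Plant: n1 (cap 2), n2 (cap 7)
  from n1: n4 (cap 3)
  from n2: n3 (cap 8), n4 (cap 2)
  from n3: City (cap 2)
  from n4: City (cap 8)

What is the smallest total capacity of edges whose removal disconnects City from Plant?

Augment Plant→n1→n4→City: bottleneck 2, flow now 2.
Augment Plant→n2→n3→City: bottleneck 2, flow now 4.
Augment Plant→n2→n4→City: bottleneck 2, flow now 6.
No augmenting path remains; maximum flow = 6.
By max-flow min-cut, the minimum cut capacity equals the max flow.
In the residual graph, reachable from Plant: {Plant, n2, n3}.
Min-cut edges: Plant→n1 (2), n2→n4 (2), n3→City (2); capacity 2 + 2 + 2 = 6.

6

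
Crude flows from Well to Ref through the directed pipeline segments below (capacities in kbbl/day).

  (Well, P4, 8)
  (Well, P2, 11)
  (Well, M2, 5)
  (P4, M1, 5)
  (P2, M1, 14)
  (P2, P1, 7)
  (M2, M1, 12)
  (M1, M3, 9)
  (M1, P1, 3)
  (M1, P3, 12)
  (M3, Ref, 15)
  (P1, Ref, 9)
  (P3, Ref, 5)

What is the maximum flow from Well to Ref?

Augment Well→P2→P1→Ref: bottleneck 7, flow now 7.
Augment Well→P4→M1→M3→Ref: bottleneck 5, flow now 12.
Augment Well→P2→M1→M3→Ref: bottleneck 4, flow now 16.
Augment Well→M2→M1→P1→Ref: bottleneck 2, flow now 18.
Augment Well→M2→M1→P3→Ref: bottleneck 3, flow now 21.
No augmenting path remains; maximum flow = 21.
In the residual graph, reachable from Well: {Well, P4}.
Min-cut edges: Well→P2 (11), Well→M2 (5), P4→M1 (5); capacity 11 + 5 + 5 = 21.
This cut is saturated, so no flow can exceed 21.

21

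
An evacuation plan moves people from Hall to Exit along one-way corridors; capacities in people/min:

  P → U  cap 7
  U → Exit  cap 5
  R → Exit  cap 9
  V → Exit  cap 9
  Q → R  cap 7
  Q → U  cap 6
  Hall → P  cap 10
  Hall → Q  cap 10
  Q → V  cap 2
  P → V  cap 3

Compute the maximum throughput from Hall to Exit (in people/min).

17

Augment Hall→P→U→Exit: bottleneck 5, flow now 5.
Augment Hall→P→V→Exit: bottleneck 3, flow now 8.
Augment Hall→Q→R→Exit: bottleneck 7, flow now 15.
Augment Hall→Q→V→Exit: bottleneck 2, flow now 17.
No augmenting path remains; maximum flow = 17.
In the residual graph, reachable from Hall: {Hall, P, Q, U}.
Min-cut edges: P→V (3), Q→R (7), Q→V (2), U→Exit (5); capacity 3 + 7 + 2 + 5 = 17.
This cut is saturated, so no flow can exceed 17.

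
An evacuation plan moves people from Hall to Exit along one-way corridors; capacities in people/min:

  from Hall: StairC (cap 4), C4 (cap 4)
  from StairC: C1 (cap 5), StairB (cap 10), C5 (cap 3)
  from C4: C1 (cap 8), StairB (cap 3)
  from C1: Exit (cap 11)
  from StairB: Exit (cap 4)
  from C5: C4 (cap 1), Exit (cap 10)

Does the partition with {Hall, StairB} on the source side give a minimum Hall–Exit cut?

No — its capacity is 12, but the minimum cut has capacity 8.

Given cut capacity: 4 + 4 + 4 = 12.
Augment Hall→StairC→C1→Exit: bottleneck 4, flow now 4.
Augment Hall→C4→C1→Exit: bottleneck 4, flow now 8.
No augmenting path remains; maximum flow = 8.
In the residual graph, reachable from Hall: {Hall}.
Min-cut edges: Hall→StairC (4), Hall→C4 (4); capacity 4 + 4 = 8.
Cut capacity 12 exceeds the max flow 8, so it is not minimum.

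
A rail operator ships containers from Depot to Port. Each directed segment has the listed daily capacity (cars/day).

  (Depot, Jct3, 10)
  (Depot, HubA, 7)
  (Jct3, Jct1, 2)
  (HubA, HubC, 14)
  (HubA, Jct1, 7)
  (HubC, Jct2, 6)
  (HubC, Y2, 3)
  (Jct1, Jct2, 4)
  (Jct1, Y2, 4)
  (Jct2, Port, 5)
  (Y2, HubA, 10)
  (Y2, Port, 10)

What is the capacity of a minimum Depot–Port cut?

9

Augment Depot→Jct3→Jct1→Jct2→Port: bottleneck 2, flow now 2.
Augment Depot→HubA→HubC→Jct2→Port: bottleneck 3, flow now 5.
Augment Depot→HubA→HubC→Y2→Port: bottleneck 3, flow now 8.
Augment Depot→HubA→Jct1→Y2→Port: bottleneck 1, flow now 9.
No augmenting path remains; maximum flow = 9.
By max-flow min-cut, the minimum cut capacity equals the max flow.
In the residual graph, reachable from Depot: {Depot, Jct3}.
Min-cut edges: Depot→HubA (7), Jct3→Jct1 (2); capacity 7 + 2 = 9.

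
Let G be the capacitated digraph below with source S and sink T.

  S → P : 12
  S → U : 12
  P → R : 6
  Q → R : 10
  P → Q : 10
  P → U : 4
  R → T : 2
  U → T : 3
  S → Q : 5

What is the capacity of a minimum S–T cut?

Augment S→U→T: bottleneck 3, flow now 3.
Augment S→P→R→T: bottleneck 2, flow now 5.
No augmenting path remains; maximum flow = 5.
By max-flow min-cut, the minimum cut capacity equals the max flow.
In the residual graph, reachable from S: {S, P, Q, R, U}.
Min-cut edges: R→T (2), U→T (3); capacity 2 + 3 = 5.

5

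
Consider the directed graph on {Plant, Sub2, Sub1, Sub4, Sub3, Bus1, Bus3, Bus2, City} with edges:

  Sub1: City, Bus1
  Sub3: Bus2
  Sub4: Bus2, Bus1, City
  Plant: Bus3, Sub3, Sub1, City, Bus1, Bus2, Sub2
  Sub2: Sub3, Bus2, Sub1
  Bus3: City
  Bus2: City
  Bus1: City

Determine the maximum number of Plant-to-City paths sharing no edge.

5

Assign every edge capacity 1; by Menger, the answer equals the max flow.
Path Plant→City (+1); total 1.
Path Plant→Sub1→City (+1); total 2.
Path Plant→Bus1→City (+1); total 3.
Path Plant→Bus3→City (+1); total 4.
Path Plant→Bus2→City (+1); total 5.
No residual Plant→City path; max flow = 5.
Certifying cut of size 5: {Bus1→City, Bus2→City, Plant→Bus3, Plant→City, Sub1→City}.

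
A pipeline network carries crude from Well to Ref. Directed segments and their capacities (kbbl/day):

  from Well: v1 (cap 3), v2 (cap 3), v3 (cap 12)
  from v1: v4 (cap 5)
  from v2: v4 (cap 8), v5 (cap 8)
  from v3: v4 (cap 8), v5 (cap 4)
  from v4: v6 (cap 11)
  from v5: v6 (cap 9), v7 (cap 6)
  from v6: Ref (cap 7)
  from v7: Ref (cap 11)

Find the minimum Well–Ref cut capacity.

13

Augment Well→v1→v4→v6→Ref: bottleneck 3, flow now 3.
Augment Well→v2→v4→v6→Ref: bottleneck 3, flow now 6.
Augment Well→v3→v4→v6→Ref: bottleneck 1, flow now 7.
Augment Well→v3→v5→v7→Ref: bottleneck 4, flow now 11.
Augment Well→v3→v4→v2→v5→v7→Ref: bottleneck 2, flow now 13. (uses reverse residual edge)
No augmenting path remains; maximum flow = 13.
By max-flow min-cut, the minimum cut capacity equals the max flow.
In the residual graph, reachable from Well: {Well, v1, v2, v3, v4, v5, v6}.
Min-cut edges: v5→v7 (6), v6→Ref (7); capacity 6 + 7 = 13.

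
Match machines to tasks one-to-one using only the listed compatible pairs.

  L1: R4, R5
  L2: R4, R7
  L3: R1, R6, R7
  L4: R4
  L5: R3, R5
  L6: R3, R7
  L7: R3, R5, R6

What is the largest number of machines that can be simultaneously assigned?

6

Unit-capacity flow: source→left, listed edges, right→sink; max matching = max flow.
Augmenting path L1→R4 (+1); matched 1.
Augmenting path L2→R7 (+1); matched 2.
Augmenting path L3→R1 (+1); matched 3.
Augmenting path L5→R3 (+1); matched 4.
Augmenting path L7→R5 (+1); matched 5.
Augmenting path L4→R4→L1→R5→L7→R6 (+1); matched 6.
No augmenting path remains; maximum matching = 6.
König certificate: {L3, L7, R3, R4, R5, R7} is a vertex cover of size 6 (every listed pair touches it), so no matching can be larger.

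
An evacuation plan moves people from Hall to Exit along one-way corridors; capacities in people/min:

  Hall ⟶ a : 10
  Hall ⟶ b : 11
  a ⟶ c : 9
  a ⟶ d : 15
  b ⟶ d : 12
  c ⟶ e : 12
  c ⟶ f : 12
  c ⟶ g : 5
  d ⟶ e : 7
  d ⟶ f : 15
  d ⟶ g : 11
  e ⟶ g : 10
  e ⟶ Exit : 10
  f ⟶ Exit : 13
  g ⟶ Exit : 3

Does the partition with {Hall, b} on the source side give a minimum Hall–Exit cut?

Given cut capacity: 10 + 12 = 22.
Augment Hall→a→c→e→Exit: bottleneck 9, flow now 9.
Augment Hall→a→d→e→Exit: bottleneck 1, flow now 10.
Augment Hall→b→d→f→Exit: bottleneck 11, flow now 21.
No augmenting path remains; maximum flow = 21.
In the residual graph, reachable from Hall: {Hall}.
Min-cut edges: Hall→a (10), Hall→b (11); capacity 10 + 11 = 21.
Cut capacity 22 exceeds the max flow 21, so it is not minimum.

No — its capacity is 22, but the minimum cut has capacity 21.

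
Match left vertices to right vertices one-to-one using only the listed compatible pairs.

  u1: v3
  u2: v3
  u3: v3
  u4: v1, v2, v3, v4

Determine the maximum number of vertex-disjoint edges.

Unit-capacity flow: source→left, listed edges, right→sink; max matching = max flow.
Augmenting path u1→v3 (+1); matched 1.
Augmenting path u4→v1 (+1); matched 2.
No augmenting path remains; maximum matching = 2.
König certificate: {u4, v3} is a vertex cover of size 2 (every listed pair touches it), so no matching can be larger.

2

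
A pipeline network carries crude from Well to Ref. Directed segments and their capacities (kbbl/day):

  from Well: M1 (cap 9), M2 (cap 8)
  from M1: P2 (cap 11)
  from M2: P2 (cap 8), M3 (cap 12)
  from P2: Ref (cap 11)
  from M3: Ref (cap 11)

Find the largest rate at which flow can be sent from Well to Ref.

17

Augment Well→M1→P2→Ref: bottleneck 9, flow now 9.
Augment Well→M2→P2→Ref: bottleneck 2, flow now 11.
Augment Well→M2→M3→Ref: bottleneck 6, flow now 17.
No augmenting path remains; maximum flow = 17.
In the residual graph, reachable from Well: {Well}.
Min-cut edges: Well→M1 (9), Well→M2 (8); capacity 9 + 8 = 17.
This cut is saturated, so no flow can exceed 17.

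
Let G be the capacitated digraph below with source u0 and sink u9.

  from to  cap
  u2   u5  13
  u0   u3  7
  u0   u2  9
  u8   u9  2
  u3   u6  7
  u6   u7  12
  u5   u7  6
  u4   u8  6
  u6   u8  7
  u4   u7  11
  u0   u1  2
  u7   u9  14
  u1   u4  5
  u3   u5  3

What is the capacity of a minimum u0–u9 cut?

15

Augment u0→u1→u4→u7→u9: bottleneck 2, flow now 2.
Augment u0→u2→u5→u7→u9: bottleneck 6, flow now 8.
Augment u0→u3→u6→u7→u9: bottleneck 6, flow now 14.
Augment u0→u3→u6→u8→u9: bottleneck 1, flow now 15.
No augmenting path remains; maximum flow = 15.
By max-flow min-cut, the minimum cut capacity equals the max flow.
In the residual graph, reachable from u0: {u0, u2, u5}.
Min-cut edges: u0→u1 (2), u0→u3 (7), u5→u7 (6); capacity 2 + 7 + 6 = 15.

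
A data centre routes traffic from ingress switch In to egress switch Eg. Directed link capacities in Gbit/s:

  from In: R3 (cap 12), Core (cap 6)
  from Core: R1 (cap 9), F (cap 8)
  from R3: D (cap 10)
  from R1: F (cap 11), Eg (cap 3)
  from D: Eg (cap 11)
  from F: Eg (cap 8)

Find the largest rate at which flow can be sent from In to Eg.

16

Augment In→Core→R1→Eg: bottleneck 3, flow now 3.
Augment In→Core→F→Eg: bottleneck 3, flow now 6.
Augment In→R3→D→Eg: bottleneck 10, flow now 16.
No augmenting path remains; maximum flow = 16.
In the residual graph, reachable from In: {In, R3}.
Min-cut edges: In→Core (6), R3→D (10); capacity 6 + 10 = 16.
This cut is saturated, so no flow can exceed 16.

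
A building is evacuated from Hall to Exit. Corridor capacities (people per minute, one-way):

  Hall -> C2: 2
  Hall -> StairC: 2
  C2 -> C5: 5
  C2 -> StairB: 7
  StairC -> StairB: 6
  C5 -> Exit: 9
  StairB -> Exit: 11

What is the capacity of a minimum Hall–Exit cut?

4

Augment Hall→C2→C5→Exit: bottleneck 2, flow now 2.
Augment Hall→StairC→StairB→Exit: bottleneck 2, flow now 4.
No augmenting path remains; maximum flow = 4.
By max-flow min-cut, the minimum cut capacity equals the max flow.
In the residual graph, reachable from Hall: {Hall}.
Min-cut edges: Hall→C2 (2), Hall→StairC (2); capacity 2 + 2 = 4.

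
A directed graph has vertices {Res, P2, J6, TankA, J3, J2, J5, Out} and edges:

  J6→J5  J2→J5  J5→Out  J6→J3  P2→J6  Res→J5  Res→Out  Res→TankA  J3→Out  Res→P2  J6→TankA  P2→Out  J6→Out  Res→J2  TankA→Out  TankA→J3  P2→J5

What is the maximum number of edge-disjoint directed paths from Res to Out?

4

Assign every edge capacity 1; by Menger, the answer equals the max flow.
Path Res→Out (+1); total 1.
Path Res→P2→Out (+1); total 2.
Path Res→TankA→Out (+1); total 3.
Path Res→J5→Out (+1); total 4.
No residual Res→Out path; max flow = 4.
Certifying cut of size 4: {J5→Out, Res→Out, Res→P2, Res→TankA}.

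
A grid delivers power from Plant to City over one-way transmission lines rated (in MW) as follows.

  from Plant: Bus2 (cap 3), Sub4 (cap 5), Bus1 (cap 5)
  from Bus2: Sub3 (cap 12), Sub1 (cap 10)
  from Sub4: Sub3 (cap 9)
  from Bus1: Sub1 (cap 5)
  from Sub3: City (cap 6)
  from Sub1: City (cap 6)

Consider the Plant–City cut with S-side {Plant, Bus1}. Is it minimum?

No — its capacity is 13, but the minimum cut has capacity 12.

Given cut capacity: 3 + 5 + 5 = 13.
Augment Plant→Bus2→Sub3→City: bottleneck 3, flow now 3.
Augment Plant→Sub4→Sub3→City: bottleneck 3, flow now 6.
Augment Plant→Bus1→Sub1→City: bottleneck 5, flow now 11.
Augment Plant→Sub4→Sub3→Bus2→Sub1→City: bottleneck 1, flow now 12. (uses reverse residual edge)
No augmenting path remains; maximum flow = 12.
In the residual graph, reachable from Plant: {Plant, Bus2, Sub4, Bus1, Sub3, Sub1}.
Min-cut edges: Sub3→City (6), Sub1→City (6); capacity 6 + 6 = 12.
Cut capacity 13 exceeds the max flow 12, so it is not minimum.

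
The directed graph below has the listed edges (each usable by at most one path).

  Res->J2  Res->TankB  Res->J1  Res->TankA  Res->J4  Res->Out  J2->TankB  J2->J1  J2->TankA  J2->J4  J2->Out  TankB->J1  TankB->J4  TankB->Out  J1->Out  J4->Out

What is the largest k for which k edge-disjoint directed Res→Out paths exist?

Assign every edge capacity 1; by Menger, the answer equals the max flow.
Path Res→Out (+1); total 1.
Path Res→J2→Out (+1); total 2.
Path Res→TankB→Out (+1); total 3.
Path Res→J1→Out (+1); total 4.
Path Res→J4→Out (+1); total 5.
No residual Res→Out path; max flow = 5.
Certifying cut of size 5: {Res→J1, Res→J2, Res→J4, Res→Out, Res→TankB}.

5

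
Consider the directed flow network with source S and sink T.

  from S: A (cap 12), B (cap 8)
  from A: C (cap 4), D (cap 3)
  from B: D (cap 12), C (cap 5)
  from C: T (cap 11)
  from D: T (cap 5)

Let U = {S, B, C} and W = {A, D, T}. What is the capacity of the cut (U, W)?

Edges leaving {S, B, C}: S→A (12), B→D (12), C→T (11).
Cut capacity = 12 + 12 + 11 = 35.

35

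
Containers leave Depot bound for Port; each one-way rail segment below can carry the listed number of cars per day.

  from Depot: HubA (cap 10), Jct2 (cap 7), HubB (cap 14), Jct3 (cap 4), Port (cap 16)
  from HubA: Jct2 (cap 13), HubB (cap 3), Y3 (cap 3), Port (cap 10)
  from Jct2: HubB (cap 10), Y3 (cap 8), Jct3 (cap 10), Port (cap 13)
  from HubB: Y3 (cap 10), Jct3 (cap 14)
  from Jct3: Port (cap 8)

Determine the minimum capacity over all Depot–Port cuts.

41

Augment Depot→Port: bottleneck 16, flow now 16.
Augment Depot→HubA→Port: bottleneck 10, flow now 26.
Augment Depot→Jct2→Port: bottleneck 7, flow now 33.
Augment Depot→Jct3→Port: bottleneck 4, flow now 37.
Augment Depot→HubB→Jct3→Port: bottleneck 4, flow now 41.
No augmenting path remains; maximum flow = 41.
By max-flow min-cut, the minimum cut capacity equals the max flow.
In the residual graph, reachable from Depot: {Depot, HubB, Y3, Jct3}.
Min-cut edges: Depot→HubA (10), Depot→Jct2 (7), Depot→Port (16), Jct3→Port (8); capacity 10 + 7 + 16 + 8 = 41.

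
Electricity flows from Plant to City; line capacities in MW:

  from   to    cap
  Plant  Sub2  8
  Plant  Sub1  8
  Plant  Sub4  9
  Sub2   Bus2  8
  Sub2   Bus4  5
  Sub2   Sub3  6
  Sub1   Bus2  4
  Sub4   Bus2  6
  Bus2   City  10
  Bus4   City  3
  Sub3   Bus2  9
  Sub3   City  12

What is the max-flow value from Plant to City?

18

Augment Plant→Sub2→Bus2→City: bottleneck 8, flow now 8.
Augment Plant→Sub1→Bus2→City: bottleneck 2, flow now 10.
Augment Plant→Sub1→Bus2→Sub2→Bus4→City: bottleneck 2, flow now 12. (uses reverse residual edge)
Augment Plant→Sub4→Bus2→Sub2→Bus4→City: bottleneck 1, flow now 13. (uses reverse residual edge)
Augment Plant→Sub4→Bus2→Sub2→Sub3→City: bottleneck 5, flow now 18. (uses reverse residual edge)
No augmenting path remains; maximum flow = 18.
In the residual graph, reachable from Plant: {Plant, Sub1, Sub4}.
Min-cut edges: Plant→Sub2 (8), Sub1→Bus2 (4), Sub4→Bus2 (6); capacity 8 + 4 + 6 = 18.
This cut is saturated, so no flow can exceed 18.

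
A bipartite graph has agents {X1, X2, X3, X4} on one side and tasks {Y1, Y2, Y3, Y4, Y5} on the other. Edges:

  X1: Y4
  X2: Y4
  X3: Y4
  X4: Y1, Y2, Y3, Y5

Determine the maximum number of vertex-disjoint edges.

Unit-capacity flow: source→left, listed edges, right→sink; max matching = max flow.
Augmenting path X1→Y4 (+1); matched 1.
Augmenting path X4→Y1 (+1); matched 2.
No augmenting path remains; maximum matching = 2.
König certificate: {X4, Y4} is a vertex cover of size 2 (every listed pair touches it), so no matching can be larger.

2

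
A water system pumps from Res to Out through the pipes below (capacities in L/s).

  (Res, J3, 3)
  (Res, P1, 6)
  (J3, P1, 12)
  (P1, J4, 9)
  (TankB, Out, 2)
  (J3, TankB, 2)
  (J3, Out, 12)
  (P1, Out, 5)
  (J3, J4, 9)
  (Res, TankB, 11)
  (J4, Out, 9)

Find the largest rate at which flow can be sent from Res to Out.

11

Augment Res→J3→Out: bottleneck 3, flow now 3.
Augment Res→TankB→Out: bottleneck 2, flow now 5.
Augment Res→P1→Out: bottleneck 5, flow now 10.
Augment Res→P1→J4→Out: bottleneck 1, flow now 11.
No augmenting path remains; maximum flow = 11.
In the residual graph, reachable from Res: {Res, TankB}.
Min-cut edges: Res→J3 (3), Res→P1 (6), TankB→Out (2); capacity 3 + 6 + 2 = 11.
This cut is saturated, so no flow can exceed 11.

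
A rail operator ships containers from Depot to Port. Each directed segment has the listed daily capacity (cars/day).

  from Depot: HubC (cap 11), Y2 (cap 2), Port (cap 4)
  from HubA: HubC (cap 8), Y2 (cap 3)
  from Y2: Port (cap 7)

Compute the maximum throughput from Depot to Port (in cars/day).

6

Augment Depot→Port: bottleneck 4, flow now 4.
Augment Depot→Y2→Port: bottleneck 2, flow now 6.
No augmenting path remains; maximum flow = 6.
In the residual graph, reachable from Depot: {Depot, HubC}.
Min-cut edges: Depot→Y2 (2), Depot→Port (4); capacity 2 + 4 = 6.
This cut is saturated, so no flow can exceed 6.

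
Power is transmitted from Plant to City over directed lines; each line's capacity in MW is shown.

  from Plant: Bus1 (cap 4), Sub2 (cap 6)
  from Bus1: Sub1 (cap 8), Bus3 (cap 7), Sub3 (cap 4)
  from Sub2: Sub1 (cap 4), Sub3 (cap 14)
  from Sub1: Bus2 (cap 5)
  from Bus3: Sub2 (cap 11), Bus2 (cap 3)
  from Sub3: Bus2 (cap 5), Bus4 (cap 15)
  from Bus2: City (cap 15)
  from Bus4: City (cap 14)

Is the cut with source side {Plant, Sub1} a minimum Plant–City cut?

Given cut capacity: 4 + 6 + 5 = 15.
Augment Plant→Bus1→Sub1→Bus2→City: bottleneck 4, flow now 4.
Augment Plant→Sub2→Sub1→Bus2→City: bottleneck 1, flow now 5.
Augment Plant→Sub2→Sub3→Bus2→City: bottleneck 5, flow now 10.
No augmenting path remains; maximum flow = 10.
In the residual graph, reachable from Plant: {Plant}.
Min-cut edges: Plant→Bus1 (4), Plant→Sub2 (6); capacity 4 + 6 = 10.
Cut capacity 15 exceeds the max flow 10, so it is not minimum.

No — its capacity is 15, but the minimum cut has capacity 10.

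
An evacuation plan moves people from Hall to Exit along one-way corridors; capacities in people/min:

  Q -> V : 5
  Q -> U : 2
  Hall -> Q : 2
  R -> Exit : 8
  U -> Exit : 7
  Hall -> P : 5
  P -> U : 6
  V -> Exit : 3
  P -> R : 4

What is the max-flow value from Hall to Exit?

7

Augment Hall→P→R→Exit: bottleneck 4, flow now 4.
Augment Hall→P→U→Exit: bottleneck 1, flow now 5.
Augment Hall→Q→U→Exit: bottleneck 2, flow now 7.
No augmenting path remains; maximum flow = 7.
In the residual graph, reachable from Hall: {Hall}.
Min-cut edges: Hall→P (5), Hall→Q (2); capacity 5 + 2 = 7.
This cut is saturated, so no flow can exceed 7.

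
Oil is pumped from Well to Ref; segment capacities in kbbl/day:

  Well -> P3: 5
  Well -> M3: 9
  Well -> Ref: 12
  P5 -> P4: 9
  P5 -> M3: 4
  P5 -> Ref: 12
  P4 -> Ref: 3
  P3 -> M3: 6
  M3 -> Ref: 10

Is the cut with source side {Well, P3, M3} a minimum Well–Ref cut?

Yes — it is a minimum cut (capacity 22).

Given cut capacity: 12 + 10 = 22.
Augment Well→Ref: bottleneck 12, flow now 12.
Augment Well→M3→Ref: bottleneck 9, flow now 21.
Augment Well→P3→M3→Ref: bottleneck 1, flow now 22.
No augmenting path remains; maximum flow = 22.
Cut capacity 22 equals the max flow, so it is a minimum cut.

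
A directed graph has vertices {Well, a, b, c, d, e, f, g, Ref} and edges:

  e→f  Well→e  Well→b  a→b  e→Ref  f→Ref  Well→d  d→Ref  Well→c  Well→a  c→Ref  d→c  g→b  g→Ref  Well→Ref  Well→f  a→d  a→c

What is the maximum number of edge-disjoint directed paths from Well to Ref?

Assign every edge capacity 1; by Menger, the answer equals the max flow.
Path Well→Ref (+1); total 1.
Path Well→c→Ref (+1); total 2.
Path Well→d→Ref (+1); total 3.
Path Well→e→Ref (+1); total 4.
Path Well→f→Ref (+1); total 5.
No residual Well→Ref path; max flow = 5.
Certifying cut of size 5: {Well→Ref, Well→e, Well→f, c→Ref, d→Ref}.

5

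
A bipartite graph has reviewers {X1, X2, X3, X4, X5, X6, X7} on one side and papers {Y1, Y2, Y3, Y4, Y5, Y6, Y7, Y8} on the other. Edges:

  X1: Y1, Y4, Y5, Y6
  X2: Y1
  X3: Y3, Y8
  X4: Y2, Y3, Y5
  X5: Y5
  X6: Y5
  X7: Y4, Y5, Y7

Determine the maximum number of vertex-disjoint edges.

Unit-capacity flow: source→left, listed edges, right→sink; max matching = max flow.
Augmenting path X1→Y1 (+1); matched 1.
Augmenting path X3→Y3 (+1); matched 2.
Augmenting path X4→Y2 (+1); matched 3.
Augmenting path X5→Y5 (+1); matched 4.
Augmenting path X7→Y4 (+1); matched 5.
Augmenting path X2→Y1→X1→Y6 (+1); matched 6.
No augmenting path remains; maximum matching = 6.
König certificate: {X1, X2, X3, X4, X7, Y5} is a vertex cover of size 6 (every listed pair touches it), so no matching can be larger.

6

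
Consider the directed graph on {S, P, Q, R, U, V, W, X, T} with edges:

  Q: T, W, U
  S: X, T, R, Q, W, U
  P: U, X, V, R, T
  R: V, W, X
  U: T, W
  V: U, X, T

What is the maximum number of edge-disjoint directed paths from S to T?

Assign every edge capacity 1; by Menger, the answer equals the max flow.
Path S→T (+1); total 1.
Path S→Q→T (+1); total 2.
Path S→U→T (+1); total 3.
Path S→R→V→T (+1); total 4.
No residual S→T path; max flow = 4.
Certifying cut of size 4: {S→Q, S→R, S→T, S→U}.

4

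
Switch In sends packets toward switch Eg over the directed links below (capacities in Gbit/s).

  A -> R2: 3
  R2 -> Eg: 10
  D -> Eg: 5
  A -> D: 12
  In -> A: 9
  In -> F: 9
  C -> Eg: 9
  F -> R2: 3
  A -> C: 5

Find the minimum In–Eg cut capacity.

12

Augment In→A→R2→Eg: bottleneck 3, flow now 3.
Augment In→A→D→Eg: bottleneck 5, flow now 8.
Augment In→A→C→Eg: bottleneck 1, flow now 9.
Augment In→F→R2→Eg: bottleneck 3, flow now 12.
No augmenting path remains; maximum flow = 12.
By max-flow min-cut, the minimum cut capacity equals the max flow.
In the residual graph, reachable from In: {In, F}.
Min-cut edges: In→A (9), F→R2 (3); capacity 9 + 3 = 12.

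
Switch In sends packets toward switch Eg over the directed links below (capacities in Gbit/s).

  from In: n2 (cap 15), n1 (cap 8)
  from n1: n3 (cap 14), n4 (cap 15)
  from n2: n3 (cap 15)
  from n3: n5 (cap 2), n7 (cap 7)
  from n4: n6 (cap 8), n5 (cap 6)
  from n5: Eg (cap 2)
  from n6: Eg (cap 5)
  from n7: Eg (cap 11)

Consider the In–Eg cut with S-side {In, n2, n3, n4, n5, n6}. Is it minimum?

Given cut capacity: 8 + 7 + 2 + 5 = 22.
Augment In→n1→n3→n5→Eg: bottleneck 2, flow now 2.
Augment In→n1→n3→n7→Eg: bottleneck 6, flow now 8.
Augment In→n2→n3→n7→Eg: bottleneck 1, flow now 9.
Augment In→n2→n3→n1→n4→n6→Eg: bottleneck 5, flow now 14. (uses reverse residual edge)
No augmenting path remains; maximum flow = 14.
In the residual graph, reachable from In: {In, n1, n2, n3, n4, n5, n6}.
Min-cut edges: n3→n7 (7), n5→Eg (2), n6→Eg (5); capacity 7 + 2 + 5 = 14.
Cut capacity 22 exceeds the max flow 14, so it is not minimum.

No — its capacity is 22, but the minimum cut has capacity 14.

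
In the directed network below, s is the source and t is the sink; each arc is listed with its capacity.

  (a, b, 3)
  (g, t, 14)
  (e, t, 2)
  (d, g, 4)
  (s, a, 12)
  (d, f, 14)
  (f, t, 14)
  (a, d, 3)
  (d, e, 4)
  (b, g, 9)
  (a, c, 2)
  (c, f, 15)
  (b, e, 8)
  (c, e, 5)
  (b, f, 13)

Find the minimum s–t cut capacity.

8

Augment s→a→b→e→t: bottleneck 2, flow now 2.
Augment s→a→b→f→t: bottleneck 1, flow now 3.
Augment s→a→c→f→t: bottleneck 2, flow now 5.
Augment s→a→d→f→t: bottleneck 3, flow now 8.
No augmenting path remains; maximum flow = 8.
By max-flow min-cut, the minimum cut capacity equals the max flow.
In the residual graph, reachable from s: {s, a}.
Min-cut edges: a→b (3), a→c (2), a→d (3); capacity 3 + 2 + 3 = 8.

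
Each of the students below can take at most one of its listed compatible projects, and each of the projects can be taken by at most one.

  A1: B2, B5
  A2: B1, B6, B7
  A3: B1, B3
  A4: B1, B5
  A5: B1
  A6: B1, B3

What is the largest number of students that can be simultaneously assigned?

Unit-capacity flow: source→left, listed edges, right→sink; max matching = max flow.
Augmenting path A1→B2 (+1); matched 1.
Augmenting path A2→B1 (+1); matched 2.
Augmenting path A3→B3 (+1); matched 3.
Augmenting path A4→B5 (+1); matched 4.
Augmenting path A5→B1→A2→B6 (+1); matched 5.
No augmenting path remains; maximum matching = 5.
König certificate: {A1, A2, A4, B1, B3} is a vertex cover of size 5 (every listed pair touches it), so no matching can be larger.

5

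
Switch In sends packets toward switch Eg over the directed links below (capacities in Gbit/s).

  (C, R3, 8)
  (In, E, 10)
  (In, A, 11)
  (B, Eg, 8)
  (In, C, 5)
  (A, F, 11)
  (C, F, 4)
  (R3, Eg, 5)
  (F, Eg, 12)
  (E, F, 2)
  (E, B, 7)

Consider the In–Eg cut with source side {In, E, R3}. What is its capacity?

30

Edges leaving {In, E, R3}: In→C (5), In→A (11), E→B (7), E→F (2), R3→Eg (5).
Cut capacity = 5 + 11 + 7 + 2 + 5 = 30.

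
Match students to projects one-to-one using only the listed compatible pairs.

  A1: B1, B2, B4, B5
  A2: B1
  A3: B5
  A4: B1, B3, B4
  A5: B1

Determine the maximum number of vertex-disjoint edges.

4

Unit-capacity flow: source→left, listed edges, right→sink; max matching = max flow.
Augmenting path A1→B1 (+1); matched 1.
Augmenting path A3→B5 (+1); matched 2.
Augmenting path A4→B3 (+1); matched 3.
Augmenting path A2→B1→A1→B2 (+1); matched 4.
No augmenting path remains; maximum matching = 4.
König certificate: {A1, A3, A4, B1} is a vertex cover of size 4 (every listed pair touches it), so no matching can be larger.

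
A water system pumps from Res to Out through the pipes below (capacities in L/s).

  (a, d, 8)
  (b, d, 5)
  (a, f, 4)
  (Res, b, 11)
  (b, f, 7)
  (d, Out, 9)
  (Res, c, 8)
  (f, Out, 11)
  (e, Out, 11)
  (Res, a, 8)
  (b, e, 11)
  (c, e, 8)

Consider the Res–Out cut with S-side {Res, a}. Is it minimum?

Given cut capacity: 11 + 8 + 8 + 4 = 31.
Augment Res→a→d→Out: bottleneck 8, flow now 8.
Augment Res→b→d→Out: bottleneck 1, flow now 9.
Augment Res→b→e→Out: bottleneck 10, flow now 19.
Augment Res→c→e→Out: bottleneck 1, flow now 20.
Augment Res→c→e→b→f→Out: bottleneck 7, flow now 27. (uses reverse residual edge)
No augmenting path remains; maximum flow = 27.
In the residual graph, reachable from Res: {Res}.
Min-cut edges: Res→a (8), Res→b (11), Res→c (8); capacity 8 + 11 + 8 = 27.
Cut capacity 31 exceeds the max flow 27, so it is not minimum.

No — its capacity is 31, but the minimum cut has capacity 27.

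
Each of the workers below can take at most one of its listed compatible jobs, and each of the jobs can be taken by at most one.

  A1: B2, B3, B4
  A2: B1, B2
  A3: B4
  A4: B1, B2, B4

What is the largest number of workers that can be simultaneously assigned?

4

Unit-capacity flow: source→left, listed edges, right→sink; max matching = max flow.
Augmenting path A1→B2 (+1); matched 1.
Augmenting path A2→B1 (+1); matched 2.
Augmenting path A3→B4 (+1); matched 3.
Augmenting path A4→B2→A1→B3 (+1); matched 4.
No augmenting path remains; maximum matching = 4.
König certificate: {A1, A2, A3, A4} is a vertex cover of size 4 (every listed pair touches it), so no matching can be larger.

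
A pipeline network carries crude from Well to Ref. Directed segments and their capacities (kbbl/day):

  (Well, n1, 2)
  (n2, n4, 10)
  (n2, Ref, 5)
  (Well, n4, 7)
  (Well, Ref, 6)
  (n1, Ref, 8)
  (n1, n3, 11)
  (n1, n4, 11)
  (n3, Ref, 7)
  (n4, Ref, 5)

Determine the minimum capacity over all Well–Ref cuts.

13

Augment Well→Ref: bottleneck 6, flow now 6.
Augment Well→n1→Ref: bottleneck 2, flow now 8.
Augment Well→n4→Ref: bottleneck 5, flow now 13.
No augmenting path remains; maximum flow = 13.
By max-flow min-cut, the minimum cut capacity equals the max flow.
In the residual graph, reachable from Well: {Well, n4}.
Min-cut edges: Well→n1 (2), Well→Ref (6), n4→Ref (5); capacity 2 + 6 + 5 = 13.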